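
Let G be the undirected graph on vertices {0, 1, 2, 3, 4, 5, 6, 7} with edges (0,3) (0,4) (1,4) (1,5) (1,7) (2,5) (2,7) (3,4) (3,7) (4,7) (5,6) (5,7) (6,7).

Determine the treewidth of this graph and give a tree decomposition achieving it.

Treewidth 2.
One optimal decomposition is:
Bags: B1 = {3, 4, 7}  B2 = {0, 3, 4}  B3 = {1, 4, 7}  B4 = {1, 5, 7}  B5 = {2, 5, 7}  B6 = {5, 6, 7}
Tree: B1–B2, B1–B3, B3–B4, B4–B5, B4–B6

Each bag holds 3 vertices, so the decomposition has width 2, which upper-bounds the treewidth. On the other hand G contains the 3-clique {0, 3, 4}. A clique must lie in a single bag of any decomposition, so no decomposition can have width below 2. Combining the bounds, tw(G) = 2.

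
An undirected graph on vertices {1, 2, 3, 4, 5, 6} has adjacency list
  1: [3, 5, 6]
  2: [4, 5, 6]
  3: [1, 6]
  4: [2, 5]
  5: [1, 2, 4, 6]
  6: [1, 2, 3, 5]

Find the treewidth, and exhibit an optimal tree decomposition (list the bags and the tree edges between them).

Treewidth 2.
Bags: B1 = {1, 5, 6}  B2 = {2, 5, 6}  B3 = {2, 4, 5}  B4 = {1, 3, 6}
Tree: B1–B2, B2–B3, B1–B4

Each bag holds 3 vertices, so the decomposition has width 2, which upper-bounds the treewidth. For the lower bound, the 3 vertices {1, 3, 6} are pairwise adjacent, and any tree decomposition puts a clique entirely inside one bag — forcing width ≥ 2. The upper and lower bounds meet at 2, so that is the treewidth.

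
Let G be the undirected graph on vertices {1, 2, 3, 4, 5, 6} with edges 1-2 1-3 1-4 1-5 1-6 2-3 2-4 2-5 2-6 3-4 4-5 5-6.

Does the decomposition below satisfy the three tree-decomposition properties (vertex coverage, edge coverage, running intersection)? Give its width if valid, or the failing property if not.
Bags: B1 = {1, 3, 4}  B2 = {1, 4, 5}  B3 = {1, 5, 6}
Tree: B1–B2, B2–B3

A tree decomposition must satisfy three properties: every vertex lies in some bag; for every edge, both endpoints lie together in some bag; and for every vertex, the bags containing it form a connected subtree. Here vertex 2 appears in no bag, so the decomposition is invalid.

No — vertex 2 appears in no bag.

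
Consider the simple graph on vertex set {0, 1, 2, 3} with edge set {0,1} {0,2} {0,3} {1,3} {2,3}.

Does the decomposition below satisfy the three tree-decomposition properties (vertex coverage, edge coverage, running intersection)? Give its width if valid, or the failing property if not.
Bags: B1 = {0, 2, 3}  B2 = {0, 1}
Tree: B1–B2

No — edge (3,1) lies in no bag.

A tree decomposition must satisfy three properties: every vertex lies in some bag; for every edge, both endpoints lie together in some bag; and for every vertex, the bags containing it form a connected subtree. Here edge (3,1) lies in no bag, so the decomposition is invalid.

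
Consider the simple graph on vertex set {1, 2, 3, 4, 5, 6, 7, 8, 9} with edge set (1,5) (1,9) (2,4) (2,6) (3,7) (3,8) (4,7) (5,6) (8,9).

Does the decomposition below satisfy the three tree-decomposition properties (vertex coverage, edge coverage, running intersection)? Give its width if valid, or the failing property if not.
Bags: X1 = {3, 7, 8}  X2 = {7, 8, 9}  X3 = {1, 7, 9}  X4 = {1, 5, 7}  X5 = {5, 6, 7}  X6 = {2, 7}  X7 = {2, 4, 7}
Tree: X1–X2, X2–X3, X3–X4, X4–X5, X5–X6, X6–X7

No — edge (6,2) lies in no bag.

A tree decomposition must satisfy three properties: every vertex lies in some bag; for every edge, both endpoints lie together in some bag; and for every vertex, the bags containing it form a connected subtree. Here edge (6,2) lies in no bag, so the decomposition is invalid.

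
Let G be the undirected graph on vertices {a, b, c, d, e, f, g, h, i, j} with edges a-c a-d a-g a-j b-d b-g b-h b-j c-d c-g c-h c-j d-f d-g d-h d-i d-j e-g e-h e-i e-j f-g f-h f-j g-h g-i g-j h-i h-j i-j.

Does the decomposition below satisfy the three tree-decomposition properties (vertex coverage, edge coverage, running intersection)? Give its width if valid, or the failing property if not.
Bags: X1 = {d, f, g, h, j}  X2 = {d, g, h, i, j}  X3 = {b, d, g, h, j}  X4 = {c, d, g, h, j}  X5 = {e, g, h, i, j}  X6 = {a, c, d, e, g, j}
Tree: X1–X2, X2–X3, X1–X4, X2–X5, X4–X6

A tree decomposition must satisfy three properties: every vertex lies in some bag; for every edge, both endpoints lie together in some bag; and for every vertex, the bags containing it form a connected subtree. Here bags containing vertex e are not connected in the tree, so the decomposition is invalid.

No — bags containing vertex e are not connected in the tree.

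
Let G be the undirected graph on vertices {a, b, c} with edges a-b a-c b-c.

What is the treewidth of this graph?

A width-2 tree decomposition is:
Bags: B1 = {a, b, c}
Tree: (single bag)
With just one bag of size 3, the width is 3 − 1 = 2, so tw(G) ≤ 2. For the lower bound, the 3 vertices {a, b, c} are pairwise adjacent, and any tree decomposition puts a clique entirely inside one bag — forcing width ≥ 2. The upper and lower bounds meet at 2, so that is the treewidth.

2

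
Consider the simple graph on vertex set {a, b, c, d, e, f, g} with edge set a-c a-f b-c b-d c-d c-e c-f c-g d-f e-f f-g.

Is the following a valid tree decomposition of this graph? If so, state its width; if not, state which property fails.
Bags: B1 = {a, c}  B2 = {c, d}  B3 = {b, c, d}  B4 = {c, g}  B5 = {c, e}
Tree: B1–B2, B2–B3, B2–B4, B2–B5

A tree decomposition must satisfy three properties: every vertex lies in some bag; for every edge, both endpoints lie together in some bag; and for every vertex, the bags containing it form a connected subtree. Here vertex f appears in no bag, so the decomposition is invalid.

No — vertex f appears in no bag.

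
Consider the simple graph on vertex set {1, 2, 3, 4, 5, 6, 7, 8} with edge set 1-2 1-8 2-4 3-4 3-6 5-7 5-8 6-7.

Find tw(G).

2

A width-2 tree decomposition is:
Bags: B1 = {5, 6, 7}  B2 = {3, 5, 6}  B3 = {3, 4, 5}  B4 = {2, 4, 5}  B5 = {1, 2, 5}  B6 = {1, 5, 8}
Tree: B1–B2, B2–B3, B3–B4, B4–B5, B5–B6
Every bag has size at most 3, so the width is 3 − 1 = 2 and tw(G) ≤ 2. Since 5–7–6–3–4–2–1–8–5 is a cycle in G, G is not acyclic. Forests are exactly the graphs of treewidth ≤ 1, so tw(G) ≥ 2. Hence tw(G) = 2 exactly.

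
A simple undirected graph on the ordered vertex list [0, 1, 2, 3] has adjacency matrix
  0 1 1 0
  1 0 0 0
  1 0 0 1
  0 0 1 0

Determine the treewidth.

A width-1 tree decomposition is:
Bags: B1 = {0, 2}  B2 = {0, 1}  B3 = {2, 3}
Tree: B1–B2, B1–B3
Every bag has size at most 2, so the width is 2 − 1 = 1 and tw(G) ≤ 1. Since G has at least one edge (e.g. 0–2), it is not an edgeless graph, so tw(G) ≥ 1. Combining the bounds, tw(G) = 1.

1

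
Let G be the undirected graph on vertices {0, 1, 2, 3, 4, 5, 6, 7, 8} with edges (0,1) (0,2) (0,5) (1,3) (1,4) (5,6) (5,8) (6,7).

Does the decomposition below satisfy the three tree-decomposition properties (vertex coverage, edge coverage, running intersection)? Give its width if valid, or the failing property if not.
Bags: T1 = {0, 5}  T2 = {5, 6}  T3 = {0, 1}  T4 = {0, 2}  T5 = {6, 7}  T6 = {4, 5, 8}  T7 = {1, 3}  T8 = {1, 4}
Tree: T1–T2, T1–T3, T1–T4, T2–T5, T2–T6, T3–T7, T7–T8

No — bags containing vertex 4 are not connected in the tree.

A tree decomposition must satisfy three properties: every vertex lies in some bag; for every edge, both endpoints lie together in some bag; and for every vertex, the bags containing it form a connected subtree. Here bags containing vertex 4 are not connected in the tree, so the decomposition is invalid.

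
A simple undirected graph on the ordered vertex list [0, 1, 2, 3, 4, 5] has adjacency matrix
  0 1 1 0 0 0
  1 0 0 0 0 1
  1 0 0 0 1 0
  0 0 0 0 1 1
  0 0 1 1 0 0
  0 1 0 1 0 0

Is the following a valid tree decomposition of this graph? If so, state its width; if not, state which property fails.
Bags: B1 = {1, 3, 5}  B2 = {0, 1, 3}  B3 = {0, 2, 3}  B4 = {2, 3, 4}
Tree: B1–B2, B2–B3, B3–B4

Yes; width 2.

Vertex coverage: the bags together contain {0, 1, 2, 3, 4, 5}, the full vertex set. Edge coverage: each edge of G has both endpoints in at least one bag. Running intersection: for every vertex, the bags containing it form a connected subtree. All three properties hold, so this is a valid tree decomposition of width max|bag| − 1 = 2, and hence tw(G) ≤ 2.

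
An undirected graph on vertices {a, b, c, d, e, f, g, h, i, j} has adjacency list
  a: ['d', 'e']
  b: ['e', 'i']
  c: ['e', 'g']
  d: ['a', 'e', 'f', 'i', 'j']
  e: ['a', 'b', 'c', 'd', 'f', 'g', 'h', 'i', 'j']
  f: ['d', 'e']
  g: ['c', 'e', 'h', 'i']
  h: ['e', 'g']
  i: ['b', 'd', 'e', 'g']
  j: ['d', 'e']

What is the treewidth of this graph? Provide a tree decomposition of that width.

Treewidth 2.
One such decomposition:
Bags: B1 = {d, e, i}  B2 = {d, e, j}  B3 = {b, e, i}  B4 = {e, g, i}  B5 = {a, d, e}  B6 = {d, e, f}  B7 = {c, e, g}  B8 = {e, g, h}
Tree: B1–B2, B1–B3, B1–B4, B2–B5, B2–B6, B4–B7, B7–B8

Every bag has size at most 3, so the width is 3 − 1 = 2 and tw(G) ≤ 2. On the other hand G contains the 3-clique {d, e, j}. A clique must lie in a single bag of any decomposition, so no decomposition can have width below 2. The upper and lower bounds meet at 2, so that is the treewidth.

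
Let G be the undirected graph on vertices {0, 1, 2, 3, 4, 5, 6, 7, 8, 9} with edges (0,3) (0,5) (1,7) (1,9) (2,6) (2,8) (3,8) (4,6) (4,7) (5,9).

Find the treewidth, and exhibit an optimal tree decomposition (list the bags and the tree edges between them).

Treewidth 2.
Bags: B1 = {4, 6, 7}  B2 = {2, 6, 7}  B3 = {2, 7, 8}  B4 = {3, 7, 8}  B5 = {0, 3, 7}  B6 = {0, 5, 7}  B7 = {5, 7, 9}  B8 = {1, 7, 9}
Tree: B1–B2, B2–B3, B3–B4, B4–B5, B5–B6, B6–B7, B7–B8

Every bag has size at most 3, so the width is 3 − 1 = 2 and tw(G) ≤ 2. For the lower bound, G contains the cycle 7–4–6–2–8–3–0–5–9–1–7, so G is not a forest; only forests have treewidth ≤ 1, hence tw(G) ≥ 2. Combining the bounds, tw(G) = 2.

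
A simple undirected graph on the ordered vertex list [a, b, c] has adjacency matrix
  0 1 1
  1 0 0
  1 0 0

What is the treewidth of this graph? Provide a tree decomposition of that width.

Treewidth 1.
Bags: B1 = {a, b}  B2 = {a, c}
Tree: B1–B2

The largest bag has 2 vertices, giving width 1; this decomposition certifies tw(G) ≤ 1. G has an edge, so its treewidth is at least 1. Combining the bounds, tw(G) = 1.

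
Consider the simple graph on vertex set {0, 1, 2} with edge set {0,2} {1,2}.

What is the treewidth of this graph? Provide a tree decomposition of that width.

Treewidth 1.
One such decomposition:
Bags: B1 = {1, 2}  B2 = {0, 2}
Tree: B1–B2

Each bag holds 2 vertices, so the decomposition has width 1, which upper-bounds the treewidth. Since G has at least one edge (e.g. 1–2), it is not an edgeless graph, so tw(G) ≥ 1. Combining the bounds, tw(G) = 1.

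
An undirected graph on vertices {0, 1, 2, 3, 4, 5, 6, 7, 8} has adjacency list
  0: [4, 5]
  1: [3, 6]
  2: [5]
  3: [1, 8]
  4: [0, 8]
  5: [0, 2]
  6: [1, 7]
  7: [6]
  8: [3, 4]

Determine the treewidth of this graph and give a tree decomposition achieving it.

Treewidth 1.
One such decomposition:
Bags: B1 = {2, 5}  B2 = {0, 5}  B3 = {0, 4}  B4 = {4, 8}  B5 = {3, 8}  B6 = {1, 3}  B7 = {1, 6}  B8 = {6, 7}
Tree: B1–B2, B2–B3, B3–B4, B4–B5, B5–B6, B6–B7, B7–B8

Each bag holds 2 vertices, so the decomposition has width 1, which upper-bounds the treewidth. Any graph with an edge has treewidth ≥ 1, and G has the edge 2–5. Hence tw(G) = 1 exactly.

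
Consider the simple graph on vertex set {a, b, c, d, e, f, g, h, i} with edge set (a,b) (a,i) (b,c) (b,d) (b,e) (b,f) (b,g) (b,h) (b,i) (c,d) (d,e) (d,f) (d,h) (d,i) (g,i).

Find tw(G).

A width-2 tree decomposition is:
Bags: B1 = {b, d, i}  B2 = {b, g, i}  B3 = {a, b, i}  B4 = {b, d, h}  B5 = {b, d, f}  B6 = {b, c, d}  B7 = {b, d, e}
Tree: B1–B2, B2–B3, B1–B4, B1–B5, B1–B6, B4–B7
Every bag has size at most 3, so the width is 3 − 1 = 2 and tw(G) ≤ 2. On the other hand G contains the 3-clique {b, d, f}. A clique must lie in a single bag of any decomposition, so no decomposition can have width below 2. Combining the bounds, tw(G) = 2.

2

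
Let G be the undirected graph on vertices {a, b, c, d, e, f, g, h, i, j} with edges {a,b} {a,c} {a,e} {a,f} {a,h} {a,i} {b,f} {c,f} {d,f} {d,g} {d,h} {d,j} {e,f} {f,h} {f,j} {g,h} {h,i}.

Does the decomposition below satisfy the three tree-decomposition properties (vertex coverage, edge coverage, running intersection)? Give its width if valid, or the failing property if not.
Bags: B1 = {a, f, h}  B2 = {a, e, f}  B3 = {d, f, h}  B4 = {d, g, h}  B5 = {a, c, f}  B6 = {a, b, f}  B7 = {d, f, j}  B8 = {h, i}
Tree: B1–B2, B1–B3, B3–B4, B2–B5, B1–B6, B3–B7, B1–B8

A tree decomposition must satisfy three properties: every vertex lies in some bag; for every edge, both endpoints lie together in some bag; and for every vertex, the bags containing it form a connected subtree. Here edge (a,i) lies in no bag, so the decomposition is invalid.

No — edge (a,i) lies in no bag.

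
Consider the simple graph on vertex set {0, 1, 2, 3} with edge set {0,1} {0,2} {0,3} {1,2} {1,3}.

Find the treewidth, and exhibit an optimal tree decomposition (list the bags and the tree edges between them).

Each bag holds 3 vertices, so the decomposition has width 2, which upper-bounds the treewidth. For the lower bound, the 3 vertices {0, 1, 2} are pairwise adjacent, and any tree decomposition puts a clique entirely inside one bag — forcing width ≥ 2. Combining the bounds, tw(G) = 2.

Treewidth 2.
One optimal decomposition is:
Bags: B1 = {0, 1, 3}  B2 = {0, 1, 2}
Tree: B1–B2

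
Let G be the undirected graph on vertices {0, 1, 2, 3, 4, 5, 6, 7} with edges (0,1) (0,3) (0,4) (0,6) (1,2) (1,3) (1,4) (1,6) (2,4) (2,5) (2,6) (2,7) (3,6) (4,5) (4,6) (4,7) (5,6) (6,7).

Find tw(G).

A width-3 tree decomposition is:
Bags: B1 = {0, 1, 4, 6}  B2 = {1, 2, 4, 6}  B3 = {0, 1, 3, 6}  B4 = {2, 4, 6, 7}  B5 = {2, 4, 5, 6}
Tree: B1–B2, B1–B3, B2–B4, B4–B5
Every bag has size at most 4, so the width is 4 − 1 = 3 and tw(G) ≤ 3. For the lower bound, the 4 vertices {0, 1, 3, 6} are pairwise adjacent, and any tree decomposition puts a clique entirely inside one bag — forcing width ≥ 3. Therefore the treewidth is 3.

3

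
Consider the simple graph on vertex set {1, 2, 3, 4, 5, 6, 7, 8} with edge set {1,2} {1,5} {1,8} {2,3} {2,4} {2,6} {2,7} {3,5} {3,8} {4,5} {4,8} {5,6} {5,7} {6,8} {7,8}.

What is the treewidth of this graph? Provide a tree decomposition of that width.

Treewidth 3.
Bags: B1 = {2, 5, 6, 8}  B2 = {2, 5, 7, 8}  B3 = {2, 4, 5, 8}  B4 = {1, 2, 5, 8}  B5 = {2, 3, 5, 8}
Tree: B1–B2, B2–B3, B3–B4, B4–B5

Every bag has size at most 4, so the width is 4 − 1 = 3 and tw(G) ≤ 3. For the lower bound: the 4 vertex sets {6,8}, {5,7}, {2}, {4} are disjoint, each induces a connected subgraph, and every pair is joined by at least one edge of G. Contracting each set to a single vertex therefore yields K_{4} as a minor, and since treewidth is minor-monotone, tw(G) ≥ tw(K_{4}) = 3. Hence tw(G) = 3 exactly.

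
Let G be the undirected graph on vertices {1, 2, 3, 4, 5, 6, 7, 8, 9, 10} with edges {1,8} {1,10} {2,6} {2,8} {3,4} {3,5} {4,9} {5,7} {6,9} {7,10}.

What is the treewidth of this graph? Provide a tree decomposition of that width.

Each bag holds 3 vertices, so the decomposition has width 2, which upper-bounds the treewidth. The edges 2–6–9–4–3–5–7–10–1–8–2 form a cycle, so G is not a tree and its treewidth is at least 2. Therefore the treewidth is 2.

Treewidth 2.
One such decomposition:
Bags: B1 = {2, 6, 9}  B2 = {2, 4, 9}  B3 = {2, 3, 4}  B4 = {2, 3, 5}  B5 = {2, 5, 7}  B6 = {2, 7, 10}  B7 = {1, 2, 10}  B8 = {1, 2, 8}
Tree: B1–B2, B2–B3, B3–B4, B4–B5, B5–B6, B6–B7, B7–B8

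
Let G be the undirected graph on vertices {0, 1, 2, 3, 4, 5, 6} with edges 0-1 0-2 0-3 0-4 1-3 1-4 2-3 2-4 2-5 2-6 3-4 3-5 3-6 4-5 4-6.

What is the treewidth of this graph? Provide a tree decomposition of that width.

Treewidth 3.
One such decomposition:
Bags: B1 = {2, 3, 4, 6}  B2 = {0, 2, 3, 4}  B3 = {0, 1, 3, 4}  B4 = {2, 3, 4, 5}
Tree: B1–B2, B2–B3, B1–B4

Each bag holds 4 vertices, so the decomposition has width 3, which upper-bounds the treewidth. For the lower bound, the 4 vertices {0, 1, 3, 4} are pairwise adjacent, and any tree decomposition puts a clique entirely inside one bag — forcing width ≥ 3. Combining the bounds, tw(G) = 3.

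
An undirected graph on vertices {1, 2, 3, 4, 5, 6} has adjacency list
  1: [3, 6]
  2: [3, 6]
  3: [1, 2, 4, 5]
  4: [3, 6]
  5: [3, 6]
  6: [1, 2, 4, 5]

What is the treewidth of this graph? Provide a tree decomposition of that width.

Treewidth 2.
One optimal decomposition is:
Bags: B1 = {3, 5, 6}  B2 = {2, 3, 6}  B3 = {1, 3, 6}  B4 = {3, 4, 6}
Tree: B1–B2, B2–B3, B3–B4

The largest bag has 3 vertices, giving width 2; this decomposition certifies tw(G) ≤ 2. For the lower bound, G contains the cycle 6–5–3–2–6, so G is not a forest; only forests have treewidth ≤ 1, hence tw(G) ≥ 2. Hence tw(G) = 2 exactly.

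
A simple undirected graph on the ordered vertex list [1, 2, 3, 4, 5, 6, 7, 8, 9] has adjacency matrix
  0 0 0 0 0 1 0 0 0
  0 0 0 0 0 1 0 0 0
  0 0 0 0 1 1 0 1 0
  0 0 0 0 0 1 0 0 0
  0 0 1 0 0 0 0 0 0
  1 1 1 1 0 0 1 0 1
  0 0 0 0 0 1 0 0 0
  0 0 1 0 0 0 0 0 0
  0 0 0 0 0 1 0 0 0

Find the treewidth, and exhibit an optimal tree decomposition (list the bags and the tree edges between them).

The largest bag has 2 vertices, giving width 1; this decomposition certifies tw(G) ≤ 1. Any graph with an edge has treewidth ≥ 1, and G has the edge 9–6. Hence tw(G) = 1 exactly.

Treewidth 1.
One such decomposition:
Bags: B1 = {6, 9}  B2 = {1, 6}  B3 = {4, 6}  B4 = {2, 6}  B5 = {3, 6}  B6 = {3, 5}  B7 = {6, 7}  B8 = {3, 8}
Tree: B1–B2, B1–B3, B3–B4, B3–B5, B5–B6, B2–B7, B6–B8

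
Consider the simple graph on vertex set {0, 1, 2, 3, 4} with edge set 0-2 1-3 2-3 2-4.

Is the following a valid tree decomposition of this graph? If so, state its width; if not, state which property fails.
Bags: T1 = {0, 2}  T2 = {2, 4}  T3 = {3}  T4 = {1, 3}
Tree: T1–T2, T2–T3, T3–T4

No — edge (2,3) lies in no bag.

A tree decomposition must satisfy three properties: every vertex lies in some bag; for every edge, both endpoints lie together in some bag; and for every vertex, the bags containing it form a connected subtree. Here edge (2,3) lies in no bag, so the decomposition is invalid.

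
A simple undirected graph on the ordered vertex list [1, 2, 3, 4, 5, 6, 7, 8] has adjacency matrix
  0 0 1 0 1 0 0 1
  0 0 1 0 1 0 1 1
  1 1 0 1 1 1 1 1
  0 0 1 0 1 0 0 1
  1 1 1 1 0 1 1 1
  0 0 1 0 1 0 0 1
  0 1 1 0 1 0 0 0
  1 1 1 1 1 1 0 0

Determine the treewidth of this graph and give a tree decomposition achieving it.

The largest bag has 4 vertices, giving width 3; this decomposition certifies tw(G) ≤ 3. On the other hand G contains the 4-clique {1, 3, 5, 8}. A clique must lie in a single bag of any decomposition, so no decomposition can have width below 3. Therefore the treewidth is 3.

Treewidth 3.
One such decomposition:
Bags: B1 = {3, 4, 5, 8}  B2 = {2, 3, 5, 8}  B3 = {1, 3, 5, 8}  B4 = {3, 5, 6, 8}  B5 = {2, 3, 5, 7}
Tree: B1–B2, B2–B3, B3–B4, B2–B5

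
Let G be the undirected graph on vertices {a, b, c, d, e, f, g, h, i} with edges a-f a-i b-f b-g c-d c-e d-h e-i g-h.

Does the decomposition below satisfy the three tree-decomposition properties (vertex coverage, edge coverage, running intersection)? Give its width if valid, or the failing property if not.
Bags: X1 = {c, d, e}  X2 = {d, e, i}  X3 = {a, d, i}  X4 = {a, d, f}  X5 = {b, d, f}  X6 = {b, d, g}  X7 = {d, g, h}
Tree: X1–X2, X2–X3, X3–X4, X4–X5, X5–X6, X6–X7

Yes; width 2.

Vertex coverage: the bags together contain {a, b, c, d, e, f, g, h, i}, the full vertex set. Edge coverage: each edge of G has both endpoints in at least one bag. Running intersection: for every vertex, the bags containing it form a connected subtree. All three properties hold, so this is a valid tree decomposition of width max|bag| − 1 = 2, and hence tw(G) ≤ 2.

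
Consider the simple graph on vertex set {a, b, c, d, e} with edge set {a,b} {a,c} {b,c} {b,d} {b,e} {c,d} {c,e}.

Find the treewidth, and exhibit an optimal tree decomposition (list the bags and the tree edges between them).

Treewidth 2.
One optimal decomposition is:
Bags: B1 = {b, c, d}  B2 = {a, b, c}  B3 = {b, c, e}
Tree: B1–B2, B2–B3

Every bag has size at most 3, so the width is 3 − 1 = 2 and tw(G) ≤ 2. On the other hand G contains the 3-clique {b, c, d}. A clique must lie in a single bag of any decomposition, so no decomposition can have width below 2. Therefore the treewidth is 2.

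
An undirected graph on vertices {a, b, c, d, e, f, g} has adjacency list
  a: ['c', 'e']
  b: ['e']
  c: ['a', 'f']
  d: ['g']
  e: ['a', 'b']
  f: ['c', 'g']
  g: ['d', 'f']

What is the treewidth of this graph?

A width-1 tree decomposition is:
Bags: B1 = {b, e}  B2 = {a, e}  B3 = {a, c}  B4 = {c, f}  B5 = {f, g}  B6 = {d, g}
Tree: B1–B2, B2–B3, B3–B4, B4–B5, B5–B6
Every bag has size at most 2, so the width is 2 − 1 = 1 and tw(G) ≤ 1. G has an edge, so its treewidth is at least 1. Combining the bounds, tw(G) = 1.

1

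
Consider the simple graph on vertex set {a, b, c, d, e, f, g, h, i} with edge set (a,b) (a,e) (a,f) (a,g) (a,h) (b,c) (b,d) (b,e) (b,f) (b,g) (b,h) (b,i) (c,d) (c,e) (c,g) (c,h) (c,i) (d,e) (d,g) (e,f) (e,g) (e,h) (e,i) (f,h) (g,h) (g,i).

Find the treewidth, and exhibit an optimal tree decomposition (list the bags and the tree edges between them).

Treewidth 4.
One optimal decomposition is:
Bags: B1 = {b, c, e, g, h}  B2 = {a, b, e, g, h}  B3 = {a, b, e, f, h}  B4 = {b, c, e, g, i}  B5 = {b, c, d, e, g}
Tree: B1–B2, B2–B3, B1–B4, B4–B5

Every bag has size at most 5, so the width is 5 − 1 = 4 and tw(G) ≤ 4. For the lower bound, the 5 vertices {b, c, d, e, g} are pairwise adjacent, and any tree decomposition puts a clique entirely inside one bag — forcing width ≥ 4. Combining the bounds, tw(G) = 4.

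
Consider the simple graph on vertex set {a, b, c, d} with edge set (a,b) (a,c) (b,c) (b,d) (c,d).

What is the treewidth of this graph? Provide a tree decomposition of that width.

Treewidth 2.
Bags: B1 = {a, b, c}  B2 = {b, c, d}
Tree: B1–B2

Every bag has size at most 3, so the width is 3 − 1 = 2 and tw(G) ≤ 2. On the other hand G contains the 3-clique {b, c, d}. A clique must lie in a single bag of any decomposition, so no decomposition can have width below 2. Hence tw(G) = 2 exactly.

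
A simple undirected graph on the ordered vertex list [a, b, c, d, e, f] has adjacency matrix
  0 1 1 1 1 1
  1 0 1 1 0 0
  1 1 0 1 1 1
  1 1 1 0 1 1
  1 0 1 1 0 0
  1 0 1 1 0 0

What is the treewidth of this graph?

A width-3 tree decomposition is:
Bags: B1 = {a, b, c, d}  B2 = {a, c, d, e}  B3 = {a, c, d, f}
Tree: B1–B2, B2–B3
The largest bag has 4 vertices, giving width 3; this decomposition certifies tw(G) ≤ 3. Conversely, {a, c, d, e} is a clique of size 4, and the vertices of any clique must share a bag in every tree decomposition; so some bag has ≥ 4 vertices and tw(G) ≥ 3. Therefore the treewidth is 3.

3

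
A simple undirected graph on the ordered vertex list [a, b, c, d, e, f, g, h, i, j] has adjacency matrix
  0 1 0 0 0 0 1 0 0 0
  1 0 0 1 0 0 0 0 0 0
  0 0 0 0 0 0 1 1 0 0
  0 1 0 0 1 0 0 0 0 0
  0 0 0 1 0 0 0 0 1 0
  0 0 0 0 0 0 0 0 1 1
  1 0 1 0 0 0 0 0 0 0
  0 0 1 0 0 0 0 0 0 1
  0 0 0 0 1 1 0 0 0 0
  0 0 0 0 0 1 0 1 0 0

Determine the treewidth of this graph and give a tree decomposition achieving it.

Treewidth 2.
One such decomposition:
Bags: B1 = {c, g, h}  B2 = {g, h, j}  B3 = {f, g, j}  B4 = {f, g, i}  B5 = {e, g, i}  B6 = {d, e, g}  B7 = {b, d, g}  B8 = {a, b, g}
Tree: B1–B2, B2–B3, B3–B4, B4–B5, B5–B6, B6–B7, B7–B8

Each bag holds 3 vertices, so the decomposition has width 2, which upper-bounds the treewidth. Since g–c–h–j–f–i–e–d–b–a–g is a cycle in G, G is not acyclic. Forests are exactly the graphs of treewidth ≤ 1, so tw(G) ≥ 2. Hence tw(G) = 2 exactly.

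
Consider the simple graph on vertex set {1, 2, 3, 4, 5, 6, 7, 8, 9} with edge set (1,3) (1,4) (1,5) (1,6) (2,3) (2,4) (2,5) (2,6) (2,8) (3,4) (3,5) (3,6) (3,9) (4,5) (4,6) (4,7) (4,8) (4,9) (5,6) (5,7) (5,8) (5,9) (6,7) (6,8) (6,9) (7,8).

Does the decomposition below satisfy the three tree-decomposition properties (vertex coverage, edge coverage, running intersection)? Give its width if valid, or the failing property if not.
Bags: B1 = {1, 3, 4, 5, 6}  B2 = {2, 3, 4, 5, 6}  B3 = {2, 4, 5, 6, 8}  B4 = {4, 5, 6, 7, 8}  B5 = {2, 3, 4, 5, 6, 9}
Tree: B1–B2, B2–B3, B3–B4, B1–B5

A tree decomposition must satisfy three properties: every vertex lies in some bag; for every edge, both endpoints lie together in some bag; and for every vertex, the bags containing it form a connected subtree. Here bags containing vertex 2 are not connected in the tree, so the decomposition is invalid.

No — bags containing vertex 2 are not connected in the tree.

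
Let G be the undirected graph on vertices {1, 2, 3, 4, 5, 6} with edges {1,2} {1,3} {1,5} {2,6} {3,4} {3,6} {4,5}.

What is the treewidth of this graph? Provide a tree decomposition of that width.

The largest bag has 3 vertices, giving width 2; this decomposition certifies tw(G) ≤ 2. For the lower bound, G contains the cycle 6–2–1–3–6, so G is not a forest; only forests have treewidth ≤ 1, hence tw(G) ≥ 2. The upper and lower bounds meet at 2, so that is the treewidth.

Treewidth 2.
One such decomposition:
Bags: B1 = {2, 3, 6}  B2 = {1, 2, 3}  B3 = {1, 3, 4}  B4 = {1, 4, 5}
Tree: B1–B2, B2–B3, B3–B4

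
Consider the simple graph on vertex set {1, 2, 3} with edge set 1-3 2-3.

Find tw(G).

A width-1 tree decomposition is:
Bags: B1 = {2, 3}  B2 = {1, 3}
Tree: B1–B2
Every bag has size at most 2, so the width is 2 − 1 = 1 and tw(G) ≤ 1. G has an edge, so its treewidth is at least 1. Combining the bounds, tw(G) = 1.

1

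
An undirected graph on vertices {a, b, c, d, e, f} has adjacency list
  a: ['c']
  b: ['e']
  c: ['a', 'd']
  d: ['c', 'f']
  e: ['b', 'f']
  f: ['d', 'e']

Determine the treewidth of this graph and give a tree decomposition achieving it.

Treewidth 1.
One optimal decomposition is:
Bags: B1 = {a, c}  B2 = {c, d}  B3 = {d, f}  B4 = {e, f}  B5 = {b, e}
Tree: B1–B2, B2–B3, B3–B4, B4–B5

Every bag has size at most 2, so the width is 2 − 1 = 1 and tw(G) ≤ 1. G has an edge, so its treewidth is at least 1. Combining the bounds, tw(G) = 1.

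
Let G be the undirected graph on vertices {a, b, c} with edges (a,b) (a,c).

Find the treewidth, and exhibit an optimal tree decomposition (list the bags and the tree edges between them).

Every bag has size at most 2, so the width is 2 − 1 = 1 and tw(G) ≤ 1. G has an edge, so its treewidth is at least 1. Hence tw(G) = 1 exactly.

Treewidth 1.
One optimal decomposition is:
Bags: B1 = {a, b}  B2 = {a, c}
Tree: B1–B2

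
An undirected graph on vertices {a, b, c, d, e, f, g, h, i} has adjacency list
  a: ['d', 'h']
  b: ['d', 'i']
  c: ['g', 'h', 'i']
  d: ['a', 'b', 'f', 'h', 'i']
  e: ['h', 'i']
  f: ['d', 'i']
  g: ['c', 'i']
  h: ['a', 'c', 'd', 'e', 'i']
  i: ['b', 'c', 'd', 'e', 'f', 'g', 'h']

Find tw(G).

2

A width-2 tree decomposition is:
Bags: B1 = {d, h, i}  B2 = {a, d, h}  B3 = {c, h, i}  B4 = {d, f, i}  B5 = {e, h, i}  B6 = {b, d, i}  B7 = {c, g, i}
Tree: B1–B2, B1–B3, B1–B4, B1–B5, B4–B6, B3–B7
Each bag holds 3 vertices, so the decomposition has width 2, which upper-bounds the treewidth. On the other hand G contains the 3-clique {a, d, h}. A clique must lie in a single bag of any decomposition, so no decomposition can have width below 2. The upper and lower bounds meet at 2, so that is the treewidth.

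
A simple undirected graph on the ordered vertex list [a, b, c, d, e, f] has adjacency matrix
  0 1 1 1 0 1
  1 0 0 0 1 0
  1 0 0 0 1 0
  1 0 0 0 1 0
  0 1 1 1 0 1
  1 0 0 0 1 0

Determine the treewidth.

A width-2 tree decomposition is:
Bags: B1 = {a, d, e}  B2 = {a, e, f}  B3 = {a, b, e}  B4 = {a, c, e}
Tree: B1–B2, B2–B3, B3–B4
Every bag has size at most 3, so the width is 3 − 1 = 2 and tw(G) ≤ 2. For the lower bound, G contains the cycle d–a–f–e–d, so G is not a forest; only forests have treewidth ≤ 1, hence tw(G) ≥ 2. Therefore the treewidth is 2.

2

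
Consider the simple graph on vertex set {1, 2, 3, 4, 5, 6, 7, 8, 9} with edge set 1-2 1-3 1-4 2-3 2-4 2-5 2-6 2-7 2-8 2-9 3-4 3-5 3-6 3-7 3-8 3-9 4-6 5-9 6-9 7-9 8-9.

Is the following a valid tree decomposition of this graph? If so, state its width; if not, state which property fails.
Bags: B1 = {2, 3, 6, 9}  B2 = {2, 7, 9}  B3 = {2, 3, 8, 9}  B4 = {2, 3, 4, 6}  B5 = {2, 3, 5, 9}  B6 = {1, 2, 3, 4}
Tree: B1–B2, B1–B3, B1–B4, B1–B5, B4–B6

No — edge (3,7) lies in no bag.

A tree decomposition must satisfy three properties: every vertex lies in some bag; for every edge, both endpoints lie together in some bag; and for every vertex, the bags containing it form a connected subtree. Here edge (3,7) lies in no bag, so the decomposition is invalid.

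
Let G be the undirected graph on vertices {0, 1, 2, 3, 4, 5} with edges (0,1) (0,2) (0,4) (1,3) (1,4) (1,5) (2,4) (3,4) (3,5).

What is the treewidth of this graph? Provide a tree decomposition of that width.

Treewidth 2.
One such decomposition:
Bags: B1 = {0, 1, 4}  B2 = {1, 3, 4}  B3 = {0, 2, 4}  B4 = {1, 3, 5}
Tree: B1–B2, B1–B3, B2–B4

Each bag holds 3 vertices, so the decomposition has width 2, which upper-bounds the treewidth. On the other hand G contains the 3-clique {0, 1, 4}. A clique must lie in a single bag of any decomposition, so no decomposition can have width below 2. The upper and lower bounds meet at 2, so that is the treewidth.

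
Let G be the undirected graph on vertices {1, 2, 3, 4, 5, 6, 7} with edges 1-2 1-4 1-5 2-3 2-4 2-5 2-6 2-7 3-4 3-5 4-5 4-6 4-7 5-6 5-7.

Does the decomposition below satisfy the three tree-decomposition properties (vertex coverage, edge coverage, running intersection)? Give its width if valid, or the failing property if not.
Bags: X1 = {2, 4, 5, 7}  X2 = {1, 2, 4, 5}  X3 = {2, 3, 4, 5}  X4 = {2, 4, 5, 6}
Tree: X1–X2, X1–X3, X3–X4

Yes; width 3.

Every vertex of G appears in some bag (union = {1, 2, 3, 4, 5, 6, 7}); every edge is covered by a bag; and for each vertex v the set of bags containing v is connected in the bag tree. The decomposition is therefore valid. The largest bag has 4 vertices, so the width is 3.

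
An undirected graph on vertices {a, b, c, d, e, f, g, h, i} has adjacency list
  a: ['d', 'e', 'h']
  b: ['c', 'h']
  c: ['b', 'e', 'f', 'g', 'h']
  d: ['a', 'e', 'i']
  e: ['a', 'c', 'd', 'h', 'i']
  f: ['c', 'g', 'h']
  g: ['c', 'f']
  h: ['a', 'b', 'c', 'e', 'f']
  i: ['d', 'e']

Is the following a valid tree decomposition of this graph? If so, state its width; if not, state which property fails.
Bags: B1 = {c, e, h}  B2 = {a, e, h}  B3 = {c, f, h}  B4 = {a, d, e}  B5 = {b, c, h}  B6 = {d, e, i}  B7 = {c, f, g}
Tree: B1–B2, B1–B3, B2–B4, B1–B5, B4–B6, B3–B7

Yes; width 2.

Vertex coverage: the bags together contain {a, b, c, d, e, f, g, h, i}, the full vertex set. Edge coverage: each edge of G has both endpoints in at least one bag. Running intersection: for every vertex, the bags containing it form a connected subtree. All three properties hold, so this is a valid tree decomposition of width max|bag| − 1 = 2, and hence tw(G) ≤ 2.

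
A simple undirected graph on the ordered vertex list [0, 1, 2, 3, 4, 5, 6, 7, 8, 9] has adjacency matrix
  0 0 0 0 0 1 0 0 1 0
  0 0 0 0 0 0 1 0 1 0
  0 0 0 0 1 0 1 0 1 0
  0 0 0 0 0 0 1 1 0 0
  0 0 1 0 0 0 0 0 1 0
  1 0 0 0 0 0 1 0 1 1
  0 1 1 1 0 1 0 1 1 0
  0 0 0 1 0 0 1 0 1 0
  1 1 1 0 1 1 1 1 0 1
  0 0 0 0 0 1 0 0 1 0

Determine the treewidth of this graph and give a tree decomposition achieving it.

Treewidth 2.
Bags: B1 = {5, 6, 8}  B2 = {1, 6, 8}  B3 = {6, 7, 8}  B4 = {0, 5, 8}  B5 = {2, 6, 8}  B6 = {3, 6, 7}  B7 = {5, 8, 9}  B8 = {2, 4, 8}
Tree: B1–B2, B2–B3, B1–B4, B1–B5, B3–B6, B4–B7, B5–B8

The largest bag has 3 vertices, giving width 2; this decomposition certifies tw(G) ≤ 2. Conversely, {0, 5, 8} is a clique of size 3, and the vertices of any clique must share a bag in every tree decomposition; so some bag has ≥ 3 vertices and tw(G) ≥ 2. The upper and lower bounds meet at 2, so that is the treewidth.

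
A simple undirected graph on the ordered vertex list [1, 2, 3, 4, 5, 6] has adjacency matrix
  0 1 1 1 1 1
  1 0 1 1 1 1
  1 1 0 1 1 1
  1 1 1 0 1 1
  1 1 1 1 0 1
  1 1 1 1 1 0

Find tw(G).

5

A width-5 tree decomposition is:
Bags: B1 = {1, 2, 3, 4, 5, 6}
Tree: (single bag)
A single bag containing all 6 vertices is trivially a valid decomposition of width 5. Conversely, {1, 2, 3, 4, 5, 6} is a clique of size 6, and the vertices of any clique must share a bag in every tree decomposition; so some bag has ≥ 6 vertices and tw(G) ≥ 5. Therefore the treewidth is 5.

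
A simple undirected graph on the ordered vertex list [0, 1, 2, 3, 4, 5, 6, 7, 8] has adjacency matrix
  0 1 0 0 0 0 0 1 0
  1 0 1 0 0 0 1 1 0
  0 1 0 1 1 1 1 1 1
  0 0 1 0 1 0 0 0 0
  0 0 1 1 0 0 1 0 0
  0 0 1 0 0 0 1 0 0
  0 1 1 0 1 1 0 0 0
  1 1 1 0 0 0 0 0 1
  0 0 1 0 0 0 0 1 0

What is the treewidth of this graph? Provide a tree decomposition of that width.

Every bag has size at most 3, so the width is 3 − 1 = 2 and tw(G) ≤ 2. On the other hand G contains the 3-clique {0, 1, 7}. A clique must lie in a single bag of any decomposition, so no decomposition can have width below 2. Therefore the treewidth is 2.

Treewidth 2.
One such decomposition:
Bags: B1 = {1, 2, 7}  B2 = {1, 2, 6}  B3 = {2, 4, 6}  B4 = {2, 5, 6}  B5 = {0, 1, 7}  B6 = {2, 3, 4}  B7 = {2, 7, 8}
Tree: B1–B2, B2–B3, B3–B4, B1–B5, B3–B6, B1–B7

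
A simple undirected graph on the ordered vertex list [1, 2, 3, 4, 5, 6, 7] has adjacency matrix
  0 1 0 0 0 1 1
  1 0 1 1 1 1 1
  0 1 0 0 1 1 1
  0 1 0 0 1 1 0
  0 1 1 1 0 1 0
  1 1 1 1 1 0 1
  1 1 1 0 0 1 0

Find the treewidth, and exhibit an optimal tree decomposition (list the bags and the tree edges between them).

Each bag holds 4 vertices, so the decomposition has width 3, which upper-bounds the treewidth. Conversely, {1, 2, 6, 7} is a clique of size 4, and the vertices of any clique must share a bag in every tree decomposition; so some bag has ≥ 4 vertices and tw(G) ≥ 3. Combining the bounds, tw(G) = 3.

Treewidth 3.
Bags: B1 = {2, 3, 6, 7}  B2 = {2, 3, 5, 6}  B3 = {1, 2, 6, 7}  B4 = {2, 4, 5, 6}
Tree: B1–B2, B1–B3, B2–B4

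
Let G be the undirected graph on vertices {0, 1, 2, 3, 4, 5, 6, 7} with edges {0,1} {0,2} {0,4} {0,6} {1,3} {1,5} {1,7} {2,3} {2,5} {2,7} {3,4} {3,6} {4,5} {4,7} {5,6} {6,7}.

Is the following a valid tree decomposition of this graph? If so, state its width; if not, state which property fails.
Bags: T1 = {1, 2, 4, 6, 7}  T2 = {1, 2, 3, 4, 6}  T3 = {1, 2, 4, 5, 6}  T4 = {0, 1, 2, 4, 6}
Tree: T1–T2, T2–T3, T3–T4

Yes; width 4.

Vertex coverage: the bags together contain {0, 1, 2, 3, 4, 5, 6, 7}, the full vertex set. Edge coverage: each edge of G has both endpoints in at least one bag. Running intersection: for every vertex, the bags containing it form a connected subtree. All three properties hold, so this is a valid tree decomposition of width max|bag| − 1 = 4, and hence tw(G) ≤ 4.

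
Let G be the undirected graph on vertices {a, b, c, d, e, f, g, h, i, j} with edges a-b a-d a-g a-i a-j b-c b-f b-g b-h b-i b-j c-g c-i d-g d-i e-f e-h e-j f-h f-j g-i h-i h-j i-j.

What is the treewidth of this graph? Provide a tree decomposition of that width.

Every bag has size at most 4, so the width is 4 − 1 = 3 and tw(G) ≤ 3. Conversely, {a, d, g, i} is a clique of size 4, and the vertices of any clique must share a bag in every tree decomposition; so some bag has ≥ 4 vertices and tw(G) ≥ 3. The upper and lower bounds meet at 3, so that is the treewidth.

Treewidth 3.
Bags: B1 = {a, b, g, i}  B2 = {a, b, i, j}  B3 = {a, d, g, i}  B4 = {b, h, i, j}  B5 = {b, c, g, i}  B6 = {b, f, h, j}  B7 = {e, f, h, j}
Tree: B1–B2, B1–B3, B2–B4, B1–B5, B4–B6, B6–B7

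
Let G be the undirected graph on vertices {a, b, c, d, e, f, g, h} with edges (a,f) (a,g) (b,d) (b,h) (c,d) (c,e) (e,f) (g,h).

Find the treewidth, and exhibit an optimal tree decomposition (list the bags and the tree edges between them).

Each bag holds 3 vertices, so the decomposition has width 2, which upper-bounds the treewidth. The edges a–g–h–b–d–c–e–f–a form a cycle, so G is not a tree and its treewidth is at least 2. The upper and lower bounds meet at 2, so that is the treewidth.

Treewidth 2.
Bags: B1 = {a, g, h}  B2 = {a, b, h}  B3 = {a, b, d}  B4 = {a, c, d}  B5 = {a, c, e}  B6 = {a, e, f}
Tree: B1–B2, B2–B3, B3–B4, B4–B5, B5–B6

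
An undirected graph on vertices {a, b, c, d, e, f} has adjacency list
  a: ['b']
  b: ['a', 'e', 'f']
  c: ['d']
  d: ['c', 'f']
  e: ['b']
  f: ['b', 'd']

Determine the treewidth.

A width-1 tree decomposition is:
Bags: B1 = {b, e}  B2 = {a, b}  B3 = {b, f}  B4 = {d, f}  B5 = {c, d}
Tree: B1–B2, B1–B3, B3–B4, B4–B5
Every bag has size at most 2, so the width is 2 − 1 = 1 and tw(G) ≤ 1. G has an edge, so its treewidth is at least 1. Combining the bounds, tw(G) = 1.

1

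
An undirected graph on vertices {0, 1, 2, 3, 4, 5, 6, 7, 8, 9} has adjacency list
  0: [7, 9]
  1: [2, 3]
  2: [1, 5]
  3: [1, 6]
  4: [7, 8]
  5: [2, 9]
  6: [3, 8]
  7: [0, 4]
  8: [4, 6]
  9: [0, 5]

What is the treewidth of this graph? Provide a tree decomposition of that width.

Every bag has size at most 3, so the width is 3 − 1 = 2 and tw(G) ≤ 2. Since 0–9–5–2–1–3–6–8–4–7–0 is a cycle in G, G is not acyclic. Forests are exactly the graphs of treewidth ≤ 1, so tw(G) ≥ 2. Hence tw(G) = 2 exactly.

Treewidth 2.
One such decomposition:
Bags: B1 = {0, 5, 9}  B2 = {0, 2, 5}  B3 = {0, 1, 2}  B4 = {0, 1, 3}  B5 = {0, 3, 6}  B6 = {0, 6, 8}  B7 = {0, 4, 8}  B8 = {0, 4, 7}
Tree: B1–B2, B2–B3, B3–B4, B4–B5, B5–B6, B6–B7, B7–B8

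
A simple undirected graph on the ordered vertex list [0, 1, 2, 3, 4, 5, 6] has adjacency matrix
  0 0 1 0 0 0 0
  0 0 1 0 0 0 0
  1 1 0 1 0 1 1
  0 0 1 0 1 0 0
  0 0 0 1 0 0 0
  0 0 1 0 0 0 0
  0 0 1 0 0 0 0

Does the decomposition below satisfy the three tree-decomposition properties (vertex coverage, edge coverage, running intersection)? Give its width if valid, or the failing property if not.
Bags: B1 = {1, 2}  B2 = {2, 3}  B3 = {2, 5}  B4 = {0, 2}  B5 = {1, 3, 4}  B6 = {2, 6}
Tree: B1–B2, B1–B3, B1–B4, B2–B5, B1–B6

No — bags containing vertex 1 are not connected in the tree.

A tree decomposition must satisfy three properties: every vertex lies in some bag; for every edge, both endpoints lie together in some bag; and for every vertex, the bags containing it form a connected subtree. Here bags containing vertex 1 are not connected in the tree, so the decomposition is invalid.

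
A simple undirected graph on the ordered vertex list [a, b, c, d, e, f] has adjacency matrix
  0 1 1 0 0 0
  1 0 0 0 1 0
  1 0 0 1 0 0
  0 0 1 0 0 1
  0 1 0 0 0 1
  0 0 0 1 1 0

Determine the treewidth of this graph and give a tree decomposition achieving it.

Treewidth 2.
One optimal decomposition is:
Bags: B1 = {d, e, f}  B2 = {b, d, e}  B3 = {a, b, d}  B4 = {a, c, d}
Tree: B1–B2, B2–B3, B3–B4

Every bag has size at most 3, so the width is 3 − 1 = 2 and tw(G) ≤ 2. Since d–f–e–b–a–c–d is a cycle in G, G is not acyclic. Forests are exactly the graphs of treewidth ≤ 1, so tw(G) ≥ 2. The upper and lower bounds meet at 2, so that is the treewidth.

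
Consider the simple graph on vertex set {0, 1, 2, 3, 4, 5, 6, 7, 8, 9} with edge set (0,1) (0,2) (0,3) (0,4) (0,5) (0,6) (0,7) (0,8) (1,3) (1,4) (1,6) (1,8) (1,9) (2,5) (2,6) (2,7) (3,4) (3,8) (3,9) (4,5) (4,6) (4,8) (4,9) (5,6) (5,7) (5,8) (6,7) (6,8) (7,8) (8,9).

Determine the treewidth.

A width-4 tree decomposition is:
Bags: B1 = {0, 4, 5, 6, 8}  B2 = {0, 5, 6, 7, 8}  B3 = {0, 2, 5, 6, 7}  B4 = {0, 1, 4, 6, 8}  B5 = {0, 1, 3, 4, 8}  B6 = {1, 3, 4, 8, 9}
Tree: B1–B2, B2–B3, B1–B4, B4–B5, B5–B6
The largest bag has 5 vertices, giving width 4; this decomposition certifies tw(G) ≤ 4. For the lower bound, the 5 vertices {0, 1, 3, 4, 8} are pairwise adjacent, and any tree decomposition puts a clique entirely inside one bag — forcing width ≥ 4. Hence tw(G) = 4 exactly.

4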